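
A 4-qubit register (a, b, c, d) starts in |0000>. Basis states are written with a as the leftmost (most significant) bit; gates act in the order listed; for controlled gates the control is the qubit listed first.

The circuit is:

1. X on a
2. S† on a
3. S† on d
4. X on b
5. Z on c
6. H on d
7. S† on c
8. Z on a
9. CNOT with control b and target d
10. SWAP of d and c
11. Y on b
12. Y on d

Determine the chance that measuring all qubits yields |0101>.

Outcome |0101> occurs with probability 0.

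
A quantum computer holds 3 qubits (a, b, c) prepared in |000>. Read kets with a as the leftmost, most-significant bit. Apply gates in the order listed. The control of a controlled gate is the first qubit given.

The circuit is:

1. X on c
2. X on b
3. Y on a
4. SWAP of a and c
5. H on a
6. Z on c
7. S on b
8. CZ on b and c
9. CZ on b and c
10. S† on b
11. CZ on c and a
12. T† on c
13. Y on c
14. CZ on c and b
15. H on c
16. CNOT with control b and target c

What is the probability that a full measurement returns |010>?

Outcome |010> occurs with probability 1/4. Key observation: the block from step 7 through step 10 cancels to the identity and can be dropped.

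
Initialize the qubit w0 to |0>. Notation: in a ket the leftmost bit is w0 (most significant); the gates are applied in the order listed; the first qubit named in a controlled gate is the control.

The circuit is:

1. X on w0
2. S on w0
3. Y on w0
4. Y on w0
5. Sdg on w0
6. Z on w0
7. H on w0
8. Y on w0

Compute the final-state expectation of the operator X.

The observable X averages to 1.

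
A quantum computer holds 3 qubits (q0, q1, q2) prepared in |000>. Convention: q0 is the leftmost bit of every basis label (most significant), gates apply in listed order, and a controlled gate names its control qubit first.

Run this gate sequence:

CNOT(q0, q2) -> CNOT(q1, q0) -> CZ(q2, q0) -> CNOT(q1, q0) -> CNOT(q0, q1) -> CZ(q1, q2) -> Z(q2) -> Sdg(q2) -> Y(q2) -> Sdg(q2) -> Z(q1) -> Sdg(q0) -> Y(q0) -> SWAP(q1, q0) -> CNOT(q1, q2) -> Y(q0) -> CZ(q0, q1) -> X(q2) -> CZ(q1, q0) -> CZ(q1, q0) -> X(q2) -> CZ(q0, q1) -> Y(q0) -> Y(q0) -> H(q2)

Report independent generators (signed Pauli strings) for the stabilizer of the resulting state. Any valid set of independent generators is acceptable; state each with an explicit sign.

The final state is stabilized by the group generated by +IIX, -ZII, -IZI; other independent generating sets are equally valid. Key observation: gates 16-23 undo each other exactly, leaving only the rest of the circuit to track.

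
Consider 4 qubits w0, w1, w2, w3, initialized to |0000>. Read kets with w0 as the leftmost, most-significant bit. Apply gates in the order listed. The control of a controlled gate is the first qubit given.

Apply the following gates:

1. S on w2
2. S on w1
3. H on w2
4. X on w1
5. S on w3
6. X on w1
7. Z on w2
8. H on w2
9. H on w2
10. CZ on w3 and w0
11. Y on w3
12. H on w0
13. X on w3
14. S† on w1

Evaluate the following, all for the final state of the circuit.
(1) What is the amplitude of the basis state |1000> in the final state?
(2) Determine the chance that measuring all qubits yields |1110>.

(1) The final state's coefficient on |1000> equals I/2. Key observation: steps 8-9 multiply out to the identity, so the circuit reduces to the remaining gates.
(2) Outcome |1110> occurs with probability 0.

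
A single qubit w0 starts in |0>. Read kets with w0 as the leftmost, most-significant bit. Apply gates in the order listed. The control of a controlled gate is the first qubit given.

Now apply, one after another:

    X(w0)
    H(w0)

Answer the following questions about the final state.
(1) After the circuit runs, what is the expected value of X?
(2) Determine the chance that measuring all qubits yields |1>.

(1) The observable X averages to -1.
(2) A full measurement returns |1> with probability 1/2.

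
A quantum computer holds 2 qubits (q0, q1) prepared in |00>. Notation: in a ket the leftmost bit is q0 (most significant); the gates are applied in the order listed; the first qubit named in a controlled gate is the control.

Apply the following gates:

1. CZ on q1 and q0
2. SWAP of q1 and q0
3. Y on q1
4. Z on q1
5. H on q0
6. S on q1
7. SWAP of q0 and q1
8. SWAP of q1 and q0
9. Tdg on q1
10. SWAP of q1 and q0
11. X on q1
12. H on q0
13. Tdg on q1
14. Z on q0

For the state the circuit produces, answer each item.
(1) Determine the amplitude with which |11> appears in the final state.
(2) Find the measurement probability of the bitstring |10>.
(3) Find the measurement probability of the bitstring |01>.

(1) The final state's coefficient on |11> equals -I/2.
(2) A full measurement returns |10> with probability 1/4.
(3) A full measurement returns |01> with probability 1/4.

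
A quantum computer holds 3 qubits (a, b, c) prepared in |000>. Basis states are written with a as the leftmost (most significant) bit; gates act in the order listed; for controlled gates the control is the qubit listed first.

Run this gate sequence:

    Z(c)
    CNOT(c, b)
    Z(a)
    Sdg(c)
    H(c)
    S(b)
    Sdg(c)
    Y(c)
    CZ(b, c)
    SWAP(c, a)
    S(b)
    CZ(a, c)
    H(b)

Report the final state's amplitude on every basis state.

The final amplitudes are -1/2 on |000>, 0 on |001>, -1/2 on |010>, 0 on |011>, I/2 on |100>, 0 on |101>, I/2 on |110>, 0 on |111>.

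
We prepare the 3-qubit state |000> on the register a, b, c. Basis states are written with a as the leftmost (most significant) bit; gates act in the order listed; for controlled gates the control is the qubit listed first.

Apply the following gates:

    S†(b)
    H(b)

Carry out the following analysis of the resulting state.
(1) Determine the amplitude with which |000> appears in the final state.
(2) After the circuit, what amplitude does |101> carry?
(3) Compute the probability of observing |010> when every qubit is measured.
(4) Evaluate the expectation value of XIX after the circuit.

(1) The final state's coefficient on |000> equals sqrt(2)/2.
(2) |101> carries amplitude 0 in the final state.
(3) The probability of measuring |010> is 1/2.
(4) In the final state, XIX has expectation 0.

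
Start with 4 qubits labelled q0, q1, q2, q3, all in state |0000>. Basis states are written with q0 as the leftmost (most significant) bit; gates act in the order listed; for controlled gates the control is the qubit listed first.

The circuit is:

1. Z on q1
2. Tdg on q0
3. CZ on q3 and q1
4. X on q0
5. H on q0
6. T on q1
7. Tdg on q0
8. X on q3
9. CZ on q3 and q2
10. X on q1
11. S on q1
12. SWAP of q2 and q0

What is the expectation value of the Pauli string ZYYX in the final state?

The expectation value of ZYYX is 0.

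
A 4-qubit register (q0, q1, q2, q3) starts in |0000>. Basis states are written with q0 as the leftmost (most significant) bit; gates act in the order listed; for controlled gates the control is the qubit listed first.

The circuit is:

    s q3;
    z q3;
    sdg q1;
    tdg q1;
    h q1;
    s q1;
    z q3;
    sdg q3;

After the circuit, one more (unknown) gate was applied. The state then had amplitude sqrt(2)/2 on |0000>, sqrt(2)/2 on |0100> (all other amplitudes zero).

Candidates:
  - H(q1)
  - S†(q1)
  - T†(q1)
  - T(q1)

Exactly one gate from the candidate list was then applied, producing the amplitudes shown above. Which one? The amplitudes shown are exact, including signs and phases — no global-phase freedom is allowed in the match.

The applied gate was S†(q1).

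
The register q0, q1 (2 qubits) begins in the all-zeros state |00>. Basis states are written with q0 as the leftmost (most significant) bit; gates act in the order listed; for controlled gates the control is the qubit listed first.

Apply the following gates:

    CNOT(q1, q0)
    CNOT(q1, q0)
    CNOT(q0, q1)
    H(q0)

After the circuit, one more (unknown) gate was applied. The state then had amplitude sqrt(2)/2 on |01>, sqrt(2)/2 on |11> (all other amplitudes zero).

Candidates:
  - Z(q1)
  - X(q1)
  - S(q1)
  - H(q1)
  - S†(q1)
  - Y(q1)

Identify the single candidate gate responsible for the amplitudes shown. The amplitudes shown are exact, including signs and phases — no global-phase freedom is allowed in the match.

It was X(q1) that produced the state shown.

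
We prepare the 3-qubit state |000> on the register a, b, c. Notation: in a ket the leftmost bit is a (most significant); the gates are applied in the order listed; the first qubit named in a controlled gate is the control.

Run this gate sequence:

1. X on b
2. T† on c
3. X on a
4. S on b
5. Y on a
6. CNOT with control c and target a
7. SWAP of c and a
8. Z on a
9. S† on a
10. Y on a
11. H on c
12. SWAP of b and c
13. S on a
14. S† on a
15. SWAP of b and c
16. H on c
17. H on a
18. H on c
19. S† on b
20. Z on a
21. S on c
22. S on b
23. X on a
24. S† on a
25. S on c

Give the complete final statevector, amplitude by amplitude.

The resulting statevector has amplitude 0 on |000>, 0 on |001>, I/2 on |010>, -I/2 on |011>, 0 on |100>, 0 on |101>, 1/2 on |110>, -1/2 on |111>. Key observation: steps 11-16 multiply out to the identity, so the circuit reduces to the remaining gates.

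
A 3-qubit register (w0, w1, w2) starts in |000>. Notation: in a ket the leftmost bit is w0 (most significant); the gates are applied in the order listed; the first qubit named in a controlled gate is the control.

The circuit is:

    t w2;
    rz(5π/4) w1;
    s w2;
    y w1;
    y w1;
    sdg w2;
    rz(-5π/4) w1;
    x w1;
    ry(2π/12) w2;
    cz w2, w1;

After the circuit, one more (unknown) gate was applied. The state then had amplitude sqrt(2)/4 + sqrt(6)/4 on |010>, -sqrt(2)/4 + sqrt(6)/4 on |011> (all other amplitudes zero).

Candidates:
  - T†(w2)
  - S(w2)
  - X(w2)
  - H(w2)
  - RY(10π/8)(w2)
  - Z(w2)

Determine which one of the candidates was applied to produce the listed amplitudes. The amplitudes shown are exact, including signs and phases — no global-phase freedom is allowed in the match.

The applied gate was Z(w2). Key observation: gates 2-7 undo each other exactly, leaving only the rest of the circuit to track.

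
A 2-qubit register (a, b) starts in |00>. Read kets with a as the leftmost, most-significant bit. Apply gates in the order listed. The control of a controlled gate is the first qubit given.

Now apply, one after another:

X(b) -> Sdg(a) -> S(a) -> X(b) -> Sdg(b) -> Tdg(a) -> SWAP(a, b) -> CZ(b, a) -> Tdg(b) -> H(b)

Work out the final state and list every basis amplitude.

The resulting statevector has amplitude sqrt(2)/2 on |00>, sqrt(2)/2 on |01>, 0 on |10>, 0 on |11>. Key observation: gates 1-4 undo each other exactly, leaving only the rest of the circuit to track.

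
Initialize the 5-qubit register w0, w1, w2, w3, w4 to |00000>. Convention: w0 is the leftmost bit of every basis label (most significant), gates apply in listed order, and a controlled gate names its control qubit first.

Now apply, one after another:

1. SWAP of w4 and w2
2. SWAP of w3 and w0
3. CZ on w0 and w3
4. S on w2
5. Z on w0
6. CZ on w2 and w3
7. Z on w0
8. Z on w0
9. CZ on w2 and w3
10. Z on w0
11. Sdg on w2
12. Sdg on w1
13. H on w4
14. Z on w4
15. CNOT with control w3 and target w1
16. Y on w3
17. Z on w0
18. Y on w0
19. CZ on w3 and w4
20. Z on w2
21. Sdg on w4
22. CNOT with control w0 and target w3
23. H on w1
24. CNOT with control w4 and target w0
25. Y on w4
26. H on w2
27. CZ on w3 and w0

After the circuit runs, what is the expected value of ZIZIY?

In the final state, ZIZIY has expectation 0. Key observation: steps 4-11 multiply out to the identity, so the circuit reduces to the remaining gates.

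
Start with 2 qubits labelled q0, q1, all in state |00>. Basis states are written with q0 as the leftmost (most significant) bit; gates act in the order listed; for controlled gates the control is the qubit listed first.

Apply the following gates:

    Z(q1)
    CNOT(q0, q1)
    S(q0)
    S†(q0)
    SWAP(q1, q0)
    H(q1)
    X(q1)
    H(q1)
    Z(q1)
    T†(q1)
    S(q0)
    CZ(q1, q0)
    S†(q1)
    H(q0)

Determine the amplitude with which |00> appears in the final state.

|00> carries amplitude sqrt(2)/2 in the final state. Key observation: gates 6-9 undo each other exactly, leaving only the rest of the circuit to track.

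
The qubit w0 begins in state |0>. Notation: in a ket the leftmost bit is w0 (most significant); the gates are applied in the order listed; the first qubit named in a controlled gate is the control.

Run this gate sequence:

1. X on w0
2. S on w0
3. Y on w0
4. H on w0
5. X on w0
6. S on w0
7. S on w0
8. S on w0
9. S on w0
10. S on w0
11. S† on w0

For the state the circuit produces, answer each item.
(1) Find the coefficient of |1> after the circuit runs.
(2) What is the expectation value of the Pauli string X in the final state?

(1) The amplitude on |1> is sqrt(2)/2. Key observation: the block from step 7 through step 10 cancels to the identity and can be dropped.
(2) The observable X averages to 1.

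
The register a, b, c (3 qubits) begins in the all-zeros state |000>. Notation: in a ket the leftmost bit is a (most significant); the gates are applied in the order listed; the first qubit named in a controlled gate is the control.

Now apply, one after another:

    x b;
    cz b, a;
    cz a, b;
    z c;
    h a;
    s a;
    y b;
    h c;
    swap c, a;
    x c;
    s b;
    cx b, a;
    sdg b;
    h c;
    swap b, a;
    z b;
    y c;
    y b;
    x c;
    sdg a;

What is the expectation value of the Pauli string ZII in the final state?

In the final state, ZII has expectation 1.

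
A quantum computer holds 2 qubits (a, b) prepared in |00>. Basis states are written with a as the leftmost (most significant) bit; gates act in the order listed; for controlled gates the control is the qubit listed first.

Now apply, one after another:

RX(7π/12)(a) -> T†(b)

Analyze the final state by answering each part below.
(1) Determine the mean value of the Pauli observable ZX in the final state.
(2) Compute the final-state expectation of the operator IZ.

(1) In the final state, ZX has expectation 0.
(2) The expectation value of IZ is 1.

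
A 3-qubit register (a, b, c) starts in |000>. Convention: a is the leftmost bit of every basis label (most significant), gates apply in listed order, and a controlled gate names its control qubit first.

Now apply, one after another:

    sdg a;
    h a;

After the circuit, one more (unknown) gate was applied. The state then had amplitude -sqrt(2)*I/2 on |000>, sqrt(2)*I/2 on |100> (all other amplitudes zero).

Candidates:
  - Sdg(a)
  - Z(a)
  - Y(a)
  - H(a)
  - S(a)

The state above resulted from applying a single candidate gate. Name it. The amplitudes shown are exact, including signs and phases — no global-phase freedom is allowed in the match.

The applied gate was Y(a).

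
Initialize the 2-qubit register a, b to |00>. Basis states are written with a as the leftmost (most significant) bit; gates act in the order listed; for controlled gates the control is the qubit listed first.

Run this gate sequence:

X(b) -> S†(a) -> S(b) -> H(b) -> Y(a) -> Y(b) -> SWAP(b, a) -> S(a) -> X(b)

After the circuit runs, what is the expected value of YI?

In the final state, YI has expectation 1.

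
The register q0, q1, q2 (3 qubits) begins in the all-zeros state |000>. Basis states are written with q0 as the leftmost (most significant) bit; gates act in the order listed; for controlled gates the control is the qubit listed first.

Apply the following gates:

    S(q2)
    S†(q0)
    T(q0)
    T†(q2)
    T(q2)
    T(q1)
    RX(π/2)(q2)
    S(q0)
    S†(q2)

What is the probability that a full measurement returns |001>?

The probability of measuring |001> is 1/2.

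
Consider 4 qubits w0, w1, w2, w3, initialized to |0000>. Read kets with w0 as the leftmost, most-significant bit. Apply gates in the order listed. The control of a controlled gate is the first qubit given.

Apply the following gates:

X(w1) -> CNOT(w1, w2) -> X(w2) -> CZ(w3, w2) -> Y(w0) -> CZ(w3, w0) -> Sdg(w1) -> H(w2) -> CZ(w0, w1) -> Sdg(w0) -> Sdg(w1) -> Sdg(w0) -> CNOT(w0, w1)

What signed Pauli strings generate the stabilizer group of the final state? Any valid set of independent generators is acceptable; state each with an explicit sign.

One valid set of independent stabilizer generators is +IIXI, -ZIII, +IZII, +IIIZ (any independent generating set of the same group is equally correct).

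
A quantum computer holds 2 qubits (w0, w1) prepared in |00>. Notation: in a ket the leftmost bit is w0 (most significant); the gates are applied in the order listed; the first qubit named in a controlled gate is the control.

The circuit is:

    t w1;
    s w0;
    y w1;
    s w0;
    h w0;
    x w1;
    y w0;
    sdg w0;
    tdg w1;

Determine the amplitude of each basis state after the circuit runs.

The final amplitudes are sqrt(2)/2 on |00>, 0 on |01>, sqrt(2)*I/2 on |10>, 0 on |11>.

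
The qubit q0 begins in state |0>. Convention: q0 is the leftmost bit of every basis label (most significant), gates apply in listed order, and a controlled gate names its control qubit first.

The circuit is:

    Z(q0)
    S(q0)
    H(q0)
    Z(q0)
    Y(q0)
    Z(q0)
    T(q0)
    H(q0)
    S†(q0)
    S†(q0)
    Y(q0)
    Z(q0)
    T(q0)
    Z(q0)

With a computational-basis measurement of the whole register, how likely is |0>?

Outcome |0> occurs with probability sqrt(2)/4 + 1/2.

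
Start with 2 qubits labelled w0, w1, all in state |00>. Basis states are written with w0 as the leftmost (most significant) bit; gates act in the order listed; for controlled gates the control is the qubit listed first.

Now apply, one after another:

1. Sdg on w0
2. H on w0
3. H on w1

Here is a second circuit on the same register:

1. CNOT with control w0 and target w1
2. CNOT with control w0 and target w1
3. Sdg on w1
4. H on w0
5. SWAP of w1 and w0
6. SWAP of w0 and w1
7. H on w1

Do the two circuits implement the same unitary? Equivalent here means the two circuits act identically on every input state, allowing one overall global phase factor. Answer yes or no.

No: there is an input state on which the two circuits produce genuinely different outputs (not merely differing by a phase).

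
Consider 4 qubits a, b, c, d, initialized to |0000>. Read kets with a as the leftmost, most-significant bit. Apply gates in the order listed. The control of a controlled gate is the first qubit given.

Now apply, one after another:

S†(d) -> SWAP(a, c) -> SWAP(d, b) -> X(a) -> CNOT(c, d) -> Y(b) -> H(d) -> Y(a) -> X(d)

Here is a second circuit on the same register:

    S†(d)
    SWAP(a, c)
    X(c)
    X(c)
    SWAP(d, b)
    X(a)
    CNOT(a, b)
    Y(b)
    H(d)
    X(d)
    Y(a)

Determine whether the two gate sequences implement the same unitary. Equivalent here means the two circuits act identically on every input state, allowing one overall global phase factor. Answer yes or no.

No, they are not equivalent — no single phase factor reconciles the two unitaries.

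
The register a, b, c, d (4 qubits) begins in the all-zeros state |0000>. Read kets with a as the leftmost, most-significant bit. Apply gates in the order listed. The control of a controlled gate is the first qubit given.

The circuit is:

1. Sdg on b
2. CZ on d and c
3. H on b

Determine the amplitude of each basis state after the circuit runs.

The resulting statevector has amplitude sqrt(2)/2 on |0000>, sqrt(2)/2 on |0100>, and 0 on every other basis state.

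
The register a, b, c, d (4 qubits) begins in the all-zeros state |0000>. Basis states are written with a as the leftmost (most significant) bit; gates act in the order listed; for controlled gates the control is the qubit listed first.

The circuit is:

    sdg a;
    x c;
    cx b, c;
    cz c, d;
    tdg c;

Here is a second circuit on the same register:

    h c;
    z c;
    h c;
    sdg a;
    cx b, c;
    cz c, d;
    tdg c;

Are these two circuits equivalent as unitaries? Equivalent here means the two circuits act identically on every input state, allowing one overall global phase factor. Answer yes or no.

Yes: on every input state the two circuits agree up to one overall phase factor.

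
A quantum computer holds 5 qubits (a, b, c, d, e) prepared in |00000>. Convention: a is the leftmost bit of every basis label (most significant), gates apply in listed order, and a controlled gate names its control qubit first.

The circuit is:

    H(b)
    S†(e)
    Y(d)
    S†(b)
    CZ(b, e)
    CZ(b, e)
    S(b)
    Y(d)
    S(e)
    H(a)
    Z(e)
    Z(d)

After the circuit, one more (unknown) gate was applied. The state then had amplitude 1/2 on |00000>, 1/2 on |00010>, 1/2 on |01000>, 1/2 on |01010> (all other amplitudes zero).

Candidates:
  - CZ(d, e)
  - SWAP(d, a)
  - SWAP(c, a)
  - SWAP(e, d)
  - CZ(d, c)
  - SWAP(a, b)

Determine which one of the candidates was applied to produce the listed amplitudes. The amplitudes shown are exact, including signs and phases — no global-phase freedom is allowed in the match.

It was SWAP(d, a) that produced the state shown.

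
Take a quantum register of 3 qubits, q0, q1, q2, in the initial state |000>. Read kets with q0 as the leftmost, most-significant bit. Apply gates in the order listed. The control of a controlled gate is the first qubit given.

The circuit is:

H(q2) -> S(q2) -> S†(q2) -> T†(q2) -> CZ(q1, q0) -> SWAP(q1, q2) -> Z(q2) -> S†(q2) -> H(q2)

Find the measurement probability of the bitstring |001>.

A full measurement returns |001> with probability 1/4.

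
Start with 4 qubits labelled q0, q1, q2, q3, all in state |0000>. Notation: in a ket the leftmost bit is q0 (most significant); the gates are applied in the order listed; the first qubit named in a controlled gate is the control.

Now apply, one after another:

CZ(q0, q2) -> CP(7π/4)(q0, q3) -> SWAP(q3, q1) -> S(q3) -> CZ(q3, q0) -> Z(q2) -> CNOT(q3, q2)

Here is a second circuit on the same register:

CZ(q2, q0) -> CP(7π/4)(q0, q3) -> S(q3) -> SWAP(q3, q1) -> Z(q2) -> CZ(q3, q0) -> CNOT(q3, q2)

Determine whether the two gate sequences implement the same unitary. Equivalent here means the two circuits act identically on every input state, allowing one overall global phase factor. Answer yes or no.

No: there is an input state on which the two circuits produce genuinely different outputs (not merely differing by a phase).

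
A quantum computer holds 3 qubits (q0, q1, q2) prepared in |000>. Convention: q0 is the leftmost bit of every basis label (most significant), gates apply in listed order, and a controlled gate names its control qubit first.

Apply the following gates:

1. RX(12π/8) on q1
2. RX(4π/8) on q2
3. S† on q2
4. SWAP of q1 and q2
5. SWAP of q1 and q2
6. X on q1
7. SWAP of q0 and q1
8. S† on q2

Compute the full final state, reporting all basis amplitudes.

After the circuit, the state carries amplitude -I/2 on |000>, 1/2 on |001>, 0 on |010>, 0 on |011>, -1/2 on |100>, -I/2 on |101>, 0 on |110>, 0 on |111>.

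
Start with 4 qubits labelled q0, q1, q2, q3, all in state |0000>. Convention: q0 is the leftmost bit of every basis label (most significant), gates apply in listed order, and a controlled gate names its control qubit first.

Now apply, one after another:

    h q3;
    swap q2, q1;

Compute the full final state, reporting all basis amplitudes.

The resulting statevector has amplitude sqrt(2)/2 on |0000>, sqrt(2)/2 on |0001>, and 0 on every other basis state.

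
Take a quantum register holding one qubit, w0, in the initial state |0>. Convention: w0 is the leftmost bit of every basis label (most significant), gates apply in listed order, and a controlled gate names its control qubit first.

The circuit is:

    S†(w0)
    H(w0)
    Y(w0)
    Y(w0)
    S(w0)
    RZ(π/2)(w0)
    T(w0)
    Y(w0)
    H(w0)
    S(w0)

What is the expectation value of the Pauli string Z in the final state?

In the final state, Z has expectation sqrt(2)/2.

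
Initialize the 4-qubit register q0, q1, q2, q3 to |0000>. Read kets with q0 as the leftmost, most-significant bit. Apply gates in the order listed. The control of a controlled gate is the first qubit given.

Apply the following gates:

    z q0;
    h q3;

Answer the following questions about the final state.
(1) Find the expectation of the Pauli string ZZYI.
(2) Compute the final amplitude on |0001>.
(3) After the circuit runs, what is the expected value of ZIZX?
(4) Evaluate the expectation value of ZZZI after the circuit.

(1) In the final state, ZZYI has expectation 0.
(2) The final state's coefficient on |0001> equals sqrt(2)/2.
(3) The observable ZIZX averages to 1.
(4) The expectation value of ZZZI is 1.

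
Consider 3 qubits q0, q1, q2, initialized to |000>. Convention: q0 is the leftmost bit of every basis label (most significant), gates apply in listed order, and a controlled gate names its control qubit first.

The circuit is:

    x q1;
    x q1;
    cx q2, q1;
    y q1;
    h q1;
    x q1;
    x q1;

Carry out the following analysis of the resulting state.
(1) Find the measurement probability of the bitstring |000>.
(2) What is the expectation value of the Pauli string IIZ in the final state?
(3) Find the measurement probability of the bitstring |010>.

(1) Outcome |000> occurs with probability 1/2.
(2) The observable IIZ averages to 1.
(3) A full measurement returns |010> with probability 1/2.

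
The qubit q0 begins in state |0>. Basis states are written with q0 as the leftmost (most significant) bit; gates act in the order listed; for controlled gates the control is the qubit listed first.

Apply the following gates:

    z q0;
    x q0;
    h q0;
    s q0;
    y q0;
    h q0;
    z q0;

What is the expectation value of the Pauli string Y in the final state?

The expectation value of Y is -1.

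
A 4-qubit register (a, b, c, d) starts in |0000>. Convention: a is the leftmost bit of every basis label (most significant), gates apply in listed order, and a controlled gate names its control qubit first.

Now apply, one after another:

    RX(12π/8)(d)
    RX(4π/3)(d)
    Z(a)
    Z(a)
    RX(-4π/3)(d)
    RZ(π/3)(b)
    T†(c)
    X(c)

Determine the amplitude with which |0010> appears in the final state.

|0010> carries amplitude sqrt(2)*exp(5*I*pi/6)/2 in the final state. Key observation: the block from step 2 through step 5 cancels to the identity and can be dropped.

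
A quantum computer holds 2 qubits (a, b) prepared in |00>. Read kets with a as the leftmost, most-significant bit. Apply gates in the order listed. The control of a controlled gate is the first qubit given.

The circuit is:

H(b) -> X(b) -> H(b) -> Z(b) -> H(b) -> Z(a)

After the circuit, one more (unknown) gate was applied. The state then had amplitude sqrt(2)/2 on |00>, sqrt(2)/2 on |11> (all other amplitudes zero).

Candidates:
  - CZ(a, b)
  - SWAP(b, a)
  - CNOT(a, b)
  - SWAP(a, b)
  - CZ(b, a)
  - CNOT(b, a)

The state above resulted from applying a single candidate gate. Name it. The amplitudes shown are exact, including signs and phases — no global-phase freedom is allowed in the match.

The applied gate was CNOT(b, a). Key observation: the block from step 1 through step 4 cancels to the identity and can be dropped.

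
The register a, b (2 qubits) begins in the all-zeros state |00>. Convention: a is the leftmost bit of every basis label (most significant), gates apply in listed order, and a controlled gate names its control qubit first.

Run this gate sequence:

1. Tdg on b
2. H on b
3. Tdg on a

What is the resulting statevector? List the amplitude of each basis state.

After the circuit, the state carries amplitude sqrt(2)/2 on |00>, sqrt(2)/2 on |01>, 0 on |10>, 0 on |11>.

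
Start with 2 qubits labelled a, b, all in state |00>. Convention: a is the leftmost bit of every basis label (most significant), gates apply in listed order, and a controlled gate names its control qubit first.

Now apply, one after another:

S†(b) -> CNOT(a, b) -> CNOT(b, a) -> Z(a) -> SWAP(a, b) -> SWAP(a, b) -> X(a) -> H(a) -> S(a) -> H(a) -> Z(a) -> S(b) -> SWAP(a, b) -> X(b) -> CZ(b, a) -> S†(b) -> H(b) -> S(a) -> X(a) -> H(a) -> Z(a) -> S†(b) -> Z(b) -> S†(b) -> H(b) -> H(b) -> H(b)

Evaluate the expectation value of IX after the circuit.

In the final state, IX has expectation 1.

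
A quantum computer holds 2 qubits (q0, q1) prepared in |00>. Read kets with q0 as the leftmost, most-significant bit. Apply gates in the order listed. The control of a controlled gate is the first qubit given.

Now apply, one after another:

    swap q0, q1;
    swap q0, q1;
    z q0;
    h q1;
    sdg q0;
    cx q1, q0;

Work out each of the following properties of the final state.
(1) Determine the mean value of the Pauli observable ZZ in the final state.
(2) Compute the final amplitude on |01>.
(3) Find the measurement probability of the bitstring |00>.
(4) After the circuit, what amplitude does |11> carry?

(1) In the final state, ZZ has expectation 1. Key observation: gates 1-2 undo each other exactly, leaving only the rest of the circuit to track.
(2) The amplitude on |01> is 0.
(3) The probability of measuring |00> is 1/2.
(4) |11> carries amplitude sqrt(2)/2 in the final state.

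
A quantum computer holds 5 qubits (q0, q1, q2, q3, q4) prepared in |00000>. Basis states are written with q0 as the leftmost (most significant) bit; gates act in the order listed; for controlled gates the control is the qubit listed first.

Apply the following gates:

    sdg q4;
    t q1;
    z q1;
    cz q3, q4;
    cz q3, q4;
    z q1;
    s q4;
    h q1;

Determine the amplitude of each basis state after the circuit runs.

After the circuit, the state carries amplitude sqrt(2)/2 on |00000>, sqrt(2)/2 on |01000>, and 0 on every other basis state. Key observation: gates 3-6 undo each other exactly, leaving only the rest of the circuit to track.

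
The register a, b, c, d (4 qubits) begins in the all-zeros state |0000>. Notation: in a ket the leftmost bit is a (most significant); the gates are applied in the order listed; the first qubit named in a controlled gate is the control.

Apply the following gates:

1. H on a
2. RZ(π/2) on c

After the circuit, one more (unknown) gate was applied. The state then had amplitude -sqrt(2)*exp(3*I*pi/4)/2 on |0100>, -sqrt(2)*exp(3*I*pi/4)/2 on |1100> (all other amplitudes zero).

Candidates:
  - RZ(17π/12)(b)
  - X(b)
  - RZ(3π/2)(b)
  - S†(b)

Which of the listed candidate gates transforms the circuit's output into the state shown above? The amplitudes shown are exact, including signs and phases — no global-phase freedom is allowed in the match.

The unique candidate consistent with the amplitudes is X(b).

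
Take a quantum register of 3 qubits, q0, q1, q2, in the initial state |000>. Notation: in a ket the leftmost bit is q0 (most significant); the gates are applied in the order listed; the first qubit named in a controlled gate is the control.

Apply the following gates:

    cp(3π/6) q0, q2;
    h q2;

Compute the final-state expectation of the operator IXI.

The observable IXI averages to 0.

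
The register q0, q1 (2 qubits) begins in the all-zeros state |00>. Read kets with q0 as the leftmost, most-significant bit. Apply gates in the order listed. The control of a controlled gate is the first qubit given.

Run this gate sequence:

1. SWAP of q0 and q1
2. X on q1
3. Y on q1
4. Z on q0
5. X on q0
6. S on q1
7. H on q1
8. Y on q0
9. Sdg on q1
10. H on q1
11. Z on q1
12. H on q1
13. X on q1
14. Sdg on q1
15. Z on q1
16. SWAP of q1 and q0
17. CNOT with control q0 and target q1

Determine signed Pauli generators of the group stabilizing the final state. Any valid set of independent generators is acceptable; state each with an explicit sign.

The stabilizer group can be generated by +XX, +ZZ, among other valid generating sets.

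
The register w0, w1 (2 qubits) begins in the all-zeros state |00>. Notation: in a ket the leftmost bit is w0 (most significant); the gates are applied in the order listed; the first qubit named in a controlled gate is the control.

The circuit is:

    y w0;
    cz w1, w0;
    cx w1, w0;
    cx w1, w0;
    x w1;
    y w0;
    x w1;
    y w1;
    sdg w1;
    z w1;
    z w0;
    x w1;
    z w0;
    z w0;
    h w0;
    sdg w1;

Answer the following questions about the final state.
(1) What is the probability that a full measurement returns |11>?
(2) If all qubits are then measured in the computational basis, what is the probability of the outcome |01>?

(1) Outcome |11> occurs with probability 0.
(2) Outcome |01> occurs with probability 0.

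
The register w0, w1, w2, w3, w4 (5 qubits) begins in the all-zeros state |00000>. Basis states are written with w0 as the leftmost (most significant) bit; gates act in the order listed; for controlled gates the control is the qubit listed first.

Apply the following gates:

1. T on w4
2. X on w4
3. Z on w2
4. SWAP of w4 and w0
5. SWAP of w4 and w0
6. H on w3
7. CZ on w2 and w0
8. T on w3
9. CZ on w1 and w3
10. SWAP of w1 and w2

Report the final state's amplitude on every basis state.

The resulting statevector has amplitude sqrt(2)/2 on |00001>, sqrt(2)*exp(I*pi/4)/2 on |00011>, and 0 on every other basis state. Key observation: gates 4-5 undo each other exactly, leaving only the rest of the circuit to track.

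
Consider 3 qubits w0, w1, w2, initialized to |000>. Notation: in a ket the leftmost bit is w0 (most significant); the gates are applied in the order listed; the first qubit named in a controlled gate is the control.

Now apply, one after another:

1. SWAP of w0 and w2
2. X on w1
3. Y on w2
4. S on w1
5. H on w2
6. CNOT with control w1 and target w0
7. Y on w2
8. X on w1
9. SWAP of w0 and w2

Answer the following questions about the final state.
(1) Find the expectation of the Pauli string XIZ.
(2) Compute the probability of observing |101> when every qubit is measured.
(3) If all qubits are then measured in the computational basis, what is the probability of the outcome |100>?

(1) The expectation value of XIZ is -1.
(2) Outcome |101> occurs with probability 1/2.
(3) A full measurement returns |100> with probability 0.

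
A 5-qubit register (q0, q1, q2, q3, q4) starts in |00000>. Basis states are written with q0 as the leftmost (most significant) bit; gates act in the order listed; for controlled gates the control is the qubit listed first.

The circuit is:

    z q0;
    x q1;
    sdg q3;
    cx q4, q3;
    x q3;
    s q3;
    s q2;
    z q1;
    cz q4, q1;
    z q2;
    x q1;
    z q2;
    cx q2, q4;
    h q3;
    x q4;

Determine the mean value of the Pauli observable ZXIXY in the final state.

The expectation value of ZXIXY is 0.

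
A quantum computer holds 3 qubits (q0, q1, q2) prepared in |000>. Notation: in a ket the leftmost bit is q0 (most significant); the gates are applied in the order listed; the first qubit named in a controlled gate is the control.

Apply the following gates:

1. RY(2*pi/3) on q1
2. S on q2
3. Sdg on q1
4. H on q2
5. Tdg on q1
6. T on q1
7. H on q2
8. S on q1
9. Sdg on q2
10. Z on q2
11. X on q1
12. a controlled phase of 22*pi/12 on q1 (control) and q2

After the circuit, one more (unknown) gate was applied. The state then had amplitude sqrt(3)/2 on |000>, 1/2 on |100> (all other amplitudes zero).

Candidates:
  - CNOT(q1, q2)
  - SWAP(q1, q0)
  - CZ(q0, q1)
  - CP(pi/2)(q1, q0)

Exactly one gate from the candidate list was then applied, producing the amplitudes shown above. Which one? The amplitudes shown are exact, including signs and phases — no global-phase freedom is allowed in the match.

It was SWAP(q1, q0) that produced the state shown. Key observation: steps 2-9 multiply out to the identity, so the circuit reduces to the remaining gates.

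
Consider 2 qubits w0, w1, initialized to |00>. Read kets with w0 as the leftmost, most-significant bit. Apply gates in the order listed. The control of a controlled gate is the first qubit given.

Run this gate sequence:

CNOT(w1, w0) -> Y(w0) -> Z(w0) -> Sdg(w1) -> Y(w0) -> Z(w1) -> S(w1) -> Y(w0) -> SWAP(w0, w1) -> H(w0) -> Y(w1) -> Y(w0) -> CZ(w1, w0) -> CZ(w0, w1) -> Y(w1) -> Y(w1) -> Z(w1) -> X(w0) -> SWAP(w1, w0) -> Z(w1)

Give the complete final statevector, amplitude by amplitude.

The final amplitudes are -sqrt(2)*I/2 on |00>, -sqrt(2)*I/2 on |01>, 0 on |10>, 0 on |11>.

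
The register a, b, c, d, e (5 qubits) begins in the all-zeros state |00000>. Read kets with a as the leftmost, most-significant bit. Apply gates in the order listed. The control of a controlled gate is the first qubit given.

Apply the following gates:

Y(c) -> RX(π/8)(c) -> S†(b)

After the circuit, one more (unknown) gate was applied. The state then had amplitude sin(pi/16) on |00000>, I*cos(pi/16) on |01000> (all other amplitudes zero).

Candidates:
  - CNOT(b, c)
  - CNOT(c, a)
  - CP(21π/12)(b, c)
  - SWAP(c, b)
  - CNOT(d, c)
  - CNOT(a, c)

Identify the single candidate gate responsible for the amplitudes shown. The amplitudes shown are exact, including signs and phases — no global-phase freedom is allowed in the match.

It was SWAP(c, b) that produced the state shown.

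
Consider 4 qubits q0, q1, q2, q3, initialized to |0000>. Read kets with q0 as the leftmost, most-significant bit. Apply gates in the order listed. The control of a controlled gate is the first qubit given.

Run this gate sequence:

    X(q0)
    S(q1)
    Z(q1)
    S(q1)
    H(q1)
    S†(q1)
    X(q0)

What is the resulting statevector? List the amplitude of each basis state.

The resulting statevector has amplitude sqrt(2)/2 on |0000>, -sqrt(2)*I/2 on |0100>, and 0 on every other basis state.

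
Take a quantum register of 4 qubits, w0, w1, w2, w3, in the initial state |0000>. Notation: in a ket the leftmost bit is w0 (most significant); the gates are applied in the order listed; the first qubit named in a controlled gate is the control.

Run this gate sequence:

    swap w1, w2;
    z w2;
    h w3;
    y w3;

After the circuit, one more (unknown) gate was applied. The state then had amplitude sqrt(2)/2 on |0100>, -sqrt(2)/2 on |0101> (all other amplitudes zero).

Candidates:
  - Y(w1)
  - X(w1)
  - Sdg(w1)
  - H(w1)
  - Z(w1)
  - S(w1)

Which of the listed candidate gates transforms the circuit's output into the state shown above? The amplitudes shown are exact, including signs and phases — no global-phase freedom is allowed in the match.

The applied gate was Y(w1).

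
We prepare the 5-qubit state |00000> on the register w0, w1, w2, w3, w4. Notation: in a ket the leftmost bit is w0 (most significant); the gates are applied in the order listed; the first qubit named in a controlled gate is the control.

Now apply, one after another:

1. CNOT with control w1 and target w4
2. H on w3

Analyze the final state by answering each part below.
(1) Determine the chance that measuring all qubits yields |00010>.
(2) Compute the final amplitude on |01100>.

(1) Outcome |00010> occurs with probability 1/2.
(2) The final state's coefficient on |01100> equals 0.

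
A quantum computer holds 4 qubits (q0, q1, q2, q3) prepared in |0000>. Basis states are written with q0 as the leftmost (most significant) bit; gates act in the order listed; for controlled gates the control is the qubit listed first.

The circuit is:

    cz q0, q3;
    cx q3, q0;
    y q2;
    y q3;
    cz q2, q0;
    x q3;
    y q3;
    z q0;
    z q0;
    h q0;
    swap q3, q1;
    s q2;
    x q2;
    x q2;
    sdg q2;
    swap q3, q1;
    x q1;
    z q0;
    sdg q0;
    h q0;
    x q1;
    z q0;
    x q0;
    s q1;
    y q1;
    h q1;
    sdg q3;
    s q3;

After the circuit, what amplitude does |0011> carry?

The amplitude on |0011> is sqrt(2)*(-1 + I)/4. Key observation: gates 11-16 undo each other exactly, leaving only the rest of the circuit to track.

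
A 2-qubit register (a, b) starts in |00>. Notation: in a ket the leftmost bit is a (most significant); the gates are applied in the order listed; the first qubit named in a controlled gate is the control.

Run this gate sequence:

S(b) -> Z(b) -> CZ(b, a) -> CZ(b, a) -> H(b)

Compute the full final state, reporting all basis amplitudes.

The final amplitudes are sqrt(2)/2 on |00>, sqrt(2)/2 on |01>, 0 on |10>, 0 on |11>.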